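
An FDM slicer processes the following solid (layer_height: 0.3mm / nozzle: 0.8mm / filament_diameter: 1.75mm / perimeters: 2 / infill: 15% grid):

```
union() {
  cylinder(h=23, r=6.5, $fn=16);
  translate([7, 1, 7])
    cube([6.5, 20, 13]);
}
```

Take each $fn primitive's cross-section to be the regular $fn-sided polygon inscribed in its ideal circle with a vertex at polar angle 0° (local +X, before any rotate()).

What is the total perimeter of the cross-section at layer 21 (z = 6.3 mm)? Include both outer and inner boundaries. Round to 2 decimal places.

40.58 mm

At z = 6.3 mm: the r=6.5 cylinder gives a regular 16-gon of circumradius 6.5 (constant along its height) (perimeter = 2·16·6.500·sin(180°/16) = 40.58 mm); the cube at (7, 1) is not intersected at this z (z outside [7, 20]); Taking the union: only the r=6.5 cylinder is present, so the union is just that shape — boundary = 40.58 mm. Overall, the cross-section is a single solid region. Total boundary length (outer) = 40.58 mm.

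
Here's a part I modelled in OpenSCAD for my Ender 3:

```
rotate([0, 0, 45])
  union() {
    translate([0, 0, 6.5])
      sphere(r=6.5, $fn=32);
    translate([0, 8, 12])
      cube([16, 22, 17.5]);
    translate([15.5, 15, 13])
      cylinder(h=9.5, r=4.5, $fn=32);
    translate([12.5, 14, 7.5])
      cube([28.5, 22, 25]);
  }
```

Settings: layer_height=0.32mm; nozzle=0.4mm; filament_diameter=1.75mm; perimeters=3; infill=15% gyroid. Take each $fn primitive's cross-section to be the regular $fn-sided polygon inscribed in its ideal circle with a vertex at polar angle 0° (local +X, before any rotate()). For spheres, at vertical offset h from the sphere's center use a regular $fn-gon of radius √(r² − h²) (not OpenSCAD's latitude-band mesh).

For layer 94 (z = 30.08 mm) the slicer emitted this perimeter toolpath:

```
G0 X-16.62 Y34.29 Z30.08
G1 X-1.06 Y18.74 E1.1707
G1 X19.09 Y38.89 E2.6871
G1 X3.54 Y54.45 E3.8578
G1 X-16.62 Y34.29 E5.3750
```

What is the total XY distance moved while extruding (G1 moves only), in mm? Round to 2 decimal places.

101.00 mm

Sum the Euclidean lengths of each G1 segment: total = 101.00 mm.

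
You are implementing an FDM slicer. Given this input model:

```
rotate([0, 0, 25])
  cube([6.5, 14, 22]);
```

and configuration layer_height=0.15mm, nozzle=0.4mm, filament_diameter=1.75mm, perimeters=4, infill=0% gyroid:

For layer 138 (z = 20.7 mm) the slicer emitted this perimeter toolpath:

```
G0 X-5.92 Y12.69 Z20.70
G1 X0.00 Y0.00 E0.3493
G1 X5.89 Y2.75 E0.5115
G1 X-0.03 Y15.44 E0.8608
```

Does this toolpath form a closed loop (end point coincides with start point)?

Start point (G0): (-5.92, 12.69). End point (last G1): the path does not return to the start — open.

no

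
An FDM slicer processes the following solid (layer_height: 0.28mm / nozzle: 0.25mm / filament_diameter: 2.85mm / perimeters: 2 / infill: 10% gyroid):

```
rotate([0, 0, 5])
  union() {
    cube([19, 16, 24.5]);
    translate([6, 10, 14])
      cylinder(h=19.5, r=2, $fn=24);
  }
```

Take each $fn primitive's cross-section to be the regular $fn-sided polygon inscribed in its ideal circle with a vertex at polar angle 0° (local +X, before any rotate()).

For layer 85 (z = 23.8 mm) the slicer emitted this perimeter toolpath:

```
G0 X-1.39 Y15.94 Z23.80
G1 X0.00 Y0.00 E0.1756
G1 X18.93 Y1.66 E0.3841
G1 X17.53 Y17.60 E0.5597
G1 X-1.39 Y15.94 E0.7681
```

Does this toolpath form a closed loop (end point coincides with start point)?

Start point (G0): (-1.39, 15.94). End point (last G1): the path returns to the start — closed.

yes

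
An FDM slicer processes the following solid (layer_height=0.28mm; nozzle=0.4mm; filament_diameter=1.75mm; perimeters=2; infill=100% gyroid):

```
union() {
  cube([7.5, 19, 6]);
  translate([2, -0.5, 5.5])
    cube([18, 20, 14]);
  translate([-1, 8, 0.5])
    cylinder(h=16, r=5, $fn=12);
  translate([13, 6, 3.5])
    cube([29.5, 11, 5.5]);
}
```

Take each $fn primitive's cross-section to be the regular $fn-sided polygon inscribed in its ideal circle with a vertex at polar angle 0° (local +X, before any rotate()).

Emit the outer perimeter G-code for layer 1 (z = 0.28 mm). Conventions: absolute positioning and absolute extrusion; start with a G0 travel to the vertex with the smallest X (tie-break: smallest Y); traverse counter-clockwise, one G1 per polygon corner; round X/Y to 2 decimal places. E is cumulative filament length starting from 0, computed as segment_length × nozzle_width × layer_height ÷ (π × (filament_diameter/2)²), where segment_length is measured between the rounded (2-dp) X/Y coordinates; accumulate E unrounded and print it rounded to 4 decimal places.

G0 X0.00 Y0.00 Z0.28
G1 X7.50 Y0.00 E0.3492
G1 X7.50 Y19.00 E1.2340
G1 X0.00 Y19.00 E1.5832
G1 X0.00 Y0.00 E2.4679

At z = 0.28 mm: the 7.5×19 cube contributes its full rectangle; the cube at (2, -0.5) does not reach this height (z outside [5.5, 19.5]); the cylinder at (-1, 8) is absent (z outside [0.5, 16.5]); the cube at (13, 6) is not intersected at this z (z outside [3.5, 9]); Merging all regions: only the 7.5×19 cube is present, so the union is just that shape — 1 connected region. The outline is a single polygon with 4 vertices. Extrusion per mm of travel: 0.4 × 0.28 / (π × 0.875²) = 0.046564. Accumulating E over each segment gives final E = 2.4679.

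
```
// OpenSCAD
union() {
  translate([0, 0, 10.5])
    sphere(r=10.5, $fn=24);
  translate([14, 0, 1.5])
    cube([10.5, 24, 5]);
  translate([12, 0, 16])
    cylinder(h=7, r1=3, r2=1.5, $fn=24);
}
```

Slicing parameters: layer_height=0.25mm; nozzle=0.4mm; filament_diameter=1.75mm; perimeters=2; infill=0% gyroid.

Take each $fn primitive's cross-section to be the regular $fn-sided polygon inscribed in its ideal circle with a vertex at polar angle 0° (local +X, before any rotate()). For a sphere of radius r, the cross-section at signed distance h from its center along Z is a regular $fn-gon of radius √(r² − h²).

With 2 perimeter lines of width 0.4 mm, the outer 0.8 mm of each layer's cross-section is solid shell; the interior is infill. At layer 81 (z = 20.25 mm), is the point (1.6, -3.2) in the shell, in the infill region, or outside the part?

shell

At z = 20.25 mm: the r=10.5 sphere slices to a regular 24-gon of circumradius 3.897 (√(r²−h²) with h=9.75 from center); the cube at (14, 0) is not intersected at this z (z outside [1.5, 6.5]); the cone at (12, 0) contributes a regular 24-gon of circumradius 2.089 (interpolated between r1=3 and r2=1.5 at t=0.607); Merging all regions: the 2 present regions are separate (no shared area or edge), so areas and boundary lengths simply add and each stays a separate island — 2 connected regions. Overall, the cross-section has 2 separate islands. The nearest boundary edge runs (1.95, -3.38)→(1.01, -3.76); distance from the point to it = 0.30 mm. (Shell/infill is judged within the island containing the point — the largest one.) The point is inside the cross-section, 0.30 mm from the nearest boundary — within the 0.8 mm shell band (2 × 0.4).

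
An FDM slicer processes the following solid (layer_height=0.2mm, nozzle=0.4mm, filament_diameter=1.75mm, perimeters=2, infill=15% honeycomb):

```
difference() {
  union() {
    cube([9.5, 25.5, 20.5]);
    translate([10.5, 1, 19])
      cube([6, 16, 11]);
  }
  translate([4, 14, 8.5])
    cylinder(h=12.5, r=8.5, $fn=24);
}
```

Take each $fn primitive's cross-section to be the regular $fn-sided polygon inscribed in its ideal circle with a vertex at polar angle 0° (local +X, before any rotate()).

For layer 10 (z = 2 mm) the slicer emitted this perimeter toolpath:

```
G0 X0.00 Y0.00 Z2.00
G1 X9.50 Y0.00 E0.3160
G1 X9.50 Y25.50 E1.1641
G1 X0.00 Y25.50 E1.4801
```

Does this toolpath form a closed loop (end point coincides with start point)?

Start point (G0): (0.00, 0.00). End point (last G1): the path does not return to the start — open.

no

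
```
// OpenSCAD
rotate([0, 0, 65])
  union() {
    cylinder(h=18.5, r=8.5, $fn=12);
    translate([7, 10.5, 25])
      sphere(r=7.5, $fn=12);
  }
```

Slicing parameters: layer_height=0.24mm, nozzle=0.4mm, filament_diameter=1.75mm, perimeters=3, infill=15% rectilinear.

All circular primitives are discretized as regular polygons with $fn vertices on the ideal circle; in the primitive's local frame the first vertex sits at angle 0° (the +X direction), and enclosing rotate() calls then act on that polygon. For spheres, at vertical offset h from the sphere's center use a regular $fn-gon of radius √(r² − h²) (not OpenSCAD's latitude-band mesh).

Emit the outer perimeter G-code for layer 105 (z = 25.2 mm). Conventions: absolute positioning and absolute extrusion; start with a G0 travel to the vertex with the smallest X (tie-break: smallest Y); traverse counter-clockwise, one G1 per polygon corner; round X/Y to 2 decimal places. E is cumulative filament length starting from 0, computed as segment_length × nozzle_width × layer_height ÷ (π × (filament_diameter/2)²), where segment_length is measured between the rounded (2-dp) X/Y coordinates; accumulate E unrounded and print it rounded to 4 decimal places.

At z = 25.2 mm: the cylinder is absent (z outside [0, 18.5]); the sphere at (7, 10.5): section is a regular 12-gon, circumradius = √(r²−h²) = √(7.5²−0.2²) = 7.497; Merging all regions: only the r=7.5 sphere at (7, 10.5) is present, so the union is just that shape — 1 connected region; (whole slice rotated 65° about Z — lengths, areas and connectivity unchanged). The outline is a single polygon with 12 vertices. Extrusion per mm of travel: 0.4 × 0.24 / (π × 0.875²) = 0.039912. Accumulating E over each segment gives final E = 1.8588.

G0 X-14.03 Y10.13 Z25.20
G1 X-12.70 Y6.48 E0.1550
G1 X-9.73 Y3.99 E0.3097
G1 X-5.90 Y3.31 E0.4650
G1 X-2.26 Y4.64 E0.6197
G1 X0.24 Y7.61 E0.7746
G1 X0.91 Y11.44 E0.9298
G1 X-0.42 Y15.08 E1.0845
G1 X-3.39 Y17.58 E1.2394
G1 X-7.21 Y18.25 E1.3942
G1 X-10.86 Y16.92 E1.5493
G1 X-13.35 Y13.95 E1.7039
G1 X-14.03 Y10.13 E1.8588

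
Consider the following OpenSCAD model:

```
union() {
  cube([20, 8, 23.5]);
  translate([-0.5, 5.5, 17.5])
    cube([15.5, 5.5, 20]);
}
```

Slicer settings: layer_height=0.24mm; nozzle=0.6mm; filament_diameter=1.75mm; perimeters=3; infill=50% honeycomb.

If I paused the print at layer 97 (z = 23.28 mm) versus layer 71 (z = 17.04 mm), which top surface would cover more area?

Layer 97 (z = 23.28): the cube (footprint 20×8) is included at this height (area 160.00 mm²); the cube at (-0.5, 5.5) (footprint 15.5×5.5) is included at this height (area 85.25 mm²); Combining (union): the regions partially overlap — summed areas 245.25 mm² minus the doubly-counted overlap 37.50 mm² gives 207.75 mm² — area = 207.75 mm². So its area = 207.75 mm². Layer 71 (z = 17.04): the cube is present — its section is the full 20×8 rectangle (area 160.00 mm²); the cube at (-0.5, 5.5) is not intersected at this z (z outside [17.5, 37.5]); Taking the union: only the 20×8 cube is present, so the union is just that shape — area = 160.00 mm². So its area = 160.00 mm². Layer 97 is larger (207.75 vs 160.00 mm²).

layer 97 (z = 23.28 mm)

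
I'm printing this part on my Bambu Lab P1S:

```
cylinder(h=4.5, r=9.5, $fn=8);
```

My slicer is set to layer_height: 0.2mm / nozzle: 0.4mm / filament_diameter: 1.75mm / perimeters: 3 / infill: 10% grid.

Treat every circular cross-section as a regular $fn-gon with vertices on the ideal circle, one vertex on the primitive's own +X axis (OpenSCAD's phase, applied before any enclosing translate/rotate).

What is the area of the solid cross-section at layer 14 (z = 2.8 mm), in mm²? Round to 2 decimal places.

At z = 2.8 mm: the r=9.5 cylinder contributes a regular 8-gon of circumradius 9.5 (area = (8/2)·9.500²·sin(360°/8) = 255.27 mm²). Overall, the cross-section is a single solid region. Net area = 255.27 mm².

255.27 mm²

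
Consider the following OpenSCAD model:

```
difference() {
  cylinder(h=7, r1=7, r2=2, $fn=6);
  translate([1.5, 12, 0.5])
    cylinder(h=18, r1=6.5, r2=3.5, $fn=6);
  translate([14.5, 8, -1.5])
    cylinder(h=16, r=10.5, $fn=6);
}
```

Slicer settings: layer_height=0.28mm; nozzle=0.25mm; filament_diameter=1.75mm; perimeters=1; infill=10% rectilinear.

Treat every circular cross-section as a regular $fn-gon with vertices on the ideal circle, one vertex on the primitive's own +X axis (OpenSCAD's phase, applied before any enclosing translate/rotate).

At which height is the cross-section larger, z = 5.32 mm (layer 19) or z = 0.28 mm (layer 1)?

layer 1 (z = 0.28 mm)

Layer 19 (z = 5.32): the cone: at t=0.760 of its height the radius interpolates to r₁+(r₂−r₁)t = 3.200, giving a regular 6-gon of that circumradius (area = (6/2)·3.200²·sin(360°/6) = 26.60 mm²); the cone at (1.5, 12) (r1=6.5→r2=3.5) has section circumradius 5.697 here — a regular 6-gon (area = (6/2)·5.697²·sin(360°/6) = 84.31 mm²); the cylinder at (14.5, 8): section is a regular 6-gon, circumradius r=10.5 (area = (6/2)·10.500²·sin(360°/6) = 286.44 mm²); After the difference (first − rest): starting from the cone (26.60 mm²), the cone at (1.5, 12) misses the remaining region (no effect); the r=10.5 cylinder at (14.5, 8) misses the remaining region (no effect) — area = 26.60 mm². So its area = 26.60 mm². Layer 1 (z = 0.28): the cone: at t=0.040 of its height the radius interpolates to r₁+(r₂−r₁)t = 6.800, giving a regular 6-gon of that circumradius (area = (6/2)·6.800²·sin(360°/6) = 120.14 mm²); the cone at (1.5, 12) is not intersected at this z (z outside [0.5, 18.5]); the r=10.5 cylinder at (14.5, 8) gives a regular 6-gon of circumradius 10.5 (constant along its height) (area = (6/2)·10.500²·sin(360°/6) = 286.44 mm²); Taking the first minus the rest: starting from the cone (120.14 mm²), the r=10.5 cylinder at (14.5, 8) misses the remaining region (no effect) — area = 120.14 mm². So its area = 120.14 mm². Layer 1 is larger (120.14 vs 26.60 mm²).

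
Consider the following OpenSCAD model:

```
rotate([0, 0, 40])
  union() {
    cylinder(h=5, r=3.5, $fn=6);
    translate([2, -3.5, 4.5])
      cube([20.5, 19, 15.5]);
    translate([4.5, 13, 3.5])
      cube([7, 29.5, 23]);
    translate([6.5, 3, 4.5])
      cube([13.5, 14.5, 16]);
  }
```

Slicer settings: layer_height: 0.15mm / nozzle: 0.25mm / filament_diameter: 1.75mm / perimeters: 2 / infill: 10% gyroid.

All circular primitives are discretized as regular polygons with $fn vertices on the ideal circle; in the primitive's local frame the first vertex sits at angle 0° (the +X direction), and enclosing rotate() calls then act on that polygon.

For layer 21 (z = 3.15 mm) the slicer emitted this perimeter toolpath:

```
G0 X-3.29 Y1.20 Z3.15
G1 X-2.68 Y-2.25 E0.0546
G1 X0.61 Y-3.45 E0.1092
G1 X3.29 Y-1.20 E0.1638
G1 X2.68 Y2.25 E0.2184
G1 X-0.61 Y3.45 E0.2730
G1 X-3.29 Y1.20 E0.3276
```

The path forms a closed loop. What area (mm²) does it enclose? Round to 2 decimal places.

Apply the shoelace formula to the sequence of (X, Y) vertices; enclosed area = 31.86 mm².

31.86 mm²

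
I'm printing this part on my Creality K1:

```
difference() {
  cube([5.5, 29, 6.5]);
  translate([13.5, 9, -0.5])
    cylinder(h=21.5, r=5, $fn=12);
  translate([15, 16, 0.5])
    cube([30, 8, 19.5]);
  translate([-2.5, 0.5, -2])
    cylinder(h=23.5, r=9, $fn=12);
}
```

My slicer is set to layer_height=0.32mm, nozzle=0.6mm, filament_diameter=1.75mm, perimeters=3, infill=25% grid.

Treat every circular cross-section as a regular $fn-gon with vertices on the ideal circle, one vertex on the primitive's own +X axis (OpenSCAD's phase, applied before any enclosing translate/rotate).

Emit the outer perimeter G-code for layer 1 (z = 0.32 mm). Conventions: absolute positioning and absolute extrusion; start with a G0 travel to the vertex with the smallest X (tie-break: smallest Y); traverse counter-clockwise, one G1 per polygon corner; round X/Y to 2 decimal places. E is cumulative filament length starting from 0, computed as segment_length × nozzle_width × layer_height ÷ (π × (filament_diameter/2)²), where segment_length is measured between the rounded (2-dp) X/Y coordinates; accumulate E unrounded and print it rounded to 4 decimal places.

At z = 0.32 mm: the 5.5×29 cube contributes its full rectangle; the r=5 cylinder at (13.5, 9) gives a regular 12-gon of circumradius 5 (constant along its height); the cube at (15, 16) is absent (z outside [0.5, 20]); the cylinder at (-2.5, 0.5): section is a regular 12-gon, circumradius r=9; After the difference (first − rest): starting from the 5.5×29 cube, the r=5 cylinder at (13.5, 9) misses the remaining region (no effect); the r=9 cylinder at (-2.5, 0.5) partially overlaps it — only the 39.97 mm² overlap (of its 243.00 mm²) is removed, clipping the outline — 1 connected region. The outline is a single polygon with 6 vertices. Extrusion per mm of travel: 0.6 × 0.32 / (π × 0.875²) = 0.079824. Accumulating E over each segment gives final E = 4.6268.

G0 X0.00 Y8.83 Z0.32
G1 X2.00 Y8.29 E0.1654
G1 X5.29 Y5.00 E0.5368
G1 X5.50 Y4.23 E0.6005
G1 X5.50 Y29.00 E2.5777
G1 X0.00 Y29.00 E3.0168
G1 X0.00 Y8.83 E4.6268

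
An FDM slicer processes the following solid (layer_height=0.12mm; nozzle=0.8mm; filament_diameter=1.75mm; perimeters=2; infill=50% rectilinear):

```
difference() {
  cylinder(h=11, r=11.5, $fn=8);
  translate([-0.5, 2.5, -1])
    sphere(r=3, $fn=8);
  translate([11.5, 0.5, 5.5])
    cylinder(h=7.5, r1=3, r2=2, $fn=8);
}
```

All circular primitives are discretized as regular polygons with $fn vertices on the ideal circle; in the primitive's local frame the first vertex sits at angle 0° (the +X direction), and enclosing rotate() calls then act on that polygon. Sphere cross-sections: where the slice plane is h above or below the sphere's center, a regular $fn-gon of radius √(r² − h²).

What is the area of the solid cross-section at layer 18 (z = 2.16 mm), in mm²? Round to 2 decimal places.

At z = 2.16 mm: the r=11.5 cylinder contributes a regular 8-gon of circumradius 11.5 (area = (8/2)·11.500²·sin(360°/8) = 374.06 mm²); the sphere at (-0.5, 2.5) is not intersected at this z (|z−center|=3.160 > r=3); the cone at (11.5, 0.5) does not reach this height (z outside [5.5, 13]); Taking the first minus the rest: none of the subtracted shapes is present at this height, so the r=11.5 cylinder is unchanged — area = 374.06 mm². Overall, the cross-section is a single solid region. Net area = 374.06 mm².

374.06 mm²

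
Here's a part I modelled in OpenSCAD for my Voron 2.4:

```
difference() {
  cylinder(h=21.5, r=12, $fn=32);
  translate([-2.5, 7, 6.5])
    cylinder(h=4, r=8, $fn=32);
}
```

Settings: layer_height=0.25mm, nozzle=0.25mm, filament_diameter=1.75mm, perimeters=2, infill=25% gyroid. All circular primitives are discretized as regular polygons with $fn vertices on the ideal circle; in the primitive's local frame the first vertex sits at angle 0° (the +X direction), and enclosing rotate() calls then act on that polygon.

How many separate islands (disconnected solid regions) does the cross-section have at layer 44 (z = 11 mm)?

1

At z = 11 mm: the r=12 cylinder contributes a regular 32-gon of circumradius 12; the cylinder at (-2.5, 7) is absent (z outside [6.5, 10.5]); After the difference (first − rest): none of the subtracted shapes is present at this height, so the r=12 cylinder is unchanged — 1 connected region. Overall, the cross-section is a single solid region. Island count = 1.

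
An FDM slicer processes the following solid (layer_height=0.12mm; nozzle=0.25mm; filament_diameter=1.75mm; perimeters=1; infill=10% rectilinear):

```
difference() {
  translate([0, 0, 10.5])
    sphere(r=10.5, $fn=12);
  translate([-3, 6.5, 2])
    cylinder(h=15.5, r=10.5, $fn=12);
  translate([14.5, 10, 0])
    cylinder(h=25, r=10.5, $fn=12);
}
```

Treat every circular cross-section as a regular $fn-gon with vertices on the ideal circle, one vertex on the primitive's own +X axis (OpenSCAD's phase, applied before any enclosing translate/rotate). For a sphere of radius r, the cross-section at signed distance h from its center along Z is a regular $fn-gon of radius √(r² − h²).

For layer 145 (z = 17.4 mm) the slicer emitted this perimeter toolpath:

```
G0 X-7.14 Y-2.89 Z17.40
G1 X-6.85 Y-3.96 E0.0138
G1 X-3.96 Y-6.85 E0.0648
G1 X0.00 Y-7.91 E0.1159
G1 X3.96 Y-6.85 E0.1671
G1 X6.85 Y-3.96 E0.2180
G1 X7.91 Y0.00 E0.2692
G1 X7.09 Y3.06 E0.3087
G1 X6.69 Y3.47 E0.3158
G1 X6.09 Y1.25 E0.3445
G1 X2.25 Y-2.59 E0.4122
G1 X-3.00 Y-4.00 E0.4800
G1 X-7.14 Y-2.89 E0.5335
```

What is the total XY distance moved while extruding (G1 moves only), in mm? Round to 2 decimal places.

Sum the Euclidean lengths of each G1 segment: total = 42.77 mm.

42.77 mm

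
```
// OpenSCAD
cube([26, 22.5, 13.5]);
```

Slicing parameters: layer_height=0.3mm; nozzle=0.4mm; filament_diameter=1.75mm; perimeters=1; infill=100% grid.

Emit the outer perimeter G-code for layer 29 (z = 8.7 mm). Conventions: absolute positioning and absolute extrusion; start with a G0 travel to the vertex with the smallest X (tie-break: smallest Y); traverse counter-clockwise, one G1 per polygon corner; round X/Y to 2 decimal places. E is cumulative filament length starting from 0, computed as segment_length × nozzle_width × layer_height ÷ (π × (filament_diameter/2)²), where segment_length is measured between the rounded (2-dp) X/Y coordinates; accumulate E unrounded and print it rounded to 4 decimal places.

At z = 8.7 mm: the 26×22.5 cube contributes its full rectangle. The outline is a single polygon with 4 vertices. Extrusion per mm of travel: 0.4 × 0.3 / (π × 0.875²) = 0.049890. Accumulating E over each segment gives final E = 4.8393.

G0 X0.00 Y0.00 Z8.70
G1 X26.00 Y0.00 E1.2971
G1 X26.00 Y22.50 E2.4197
G1 X0.00 Y22.50 E3.7168
G1 X0.00 Y0.00 E4.8393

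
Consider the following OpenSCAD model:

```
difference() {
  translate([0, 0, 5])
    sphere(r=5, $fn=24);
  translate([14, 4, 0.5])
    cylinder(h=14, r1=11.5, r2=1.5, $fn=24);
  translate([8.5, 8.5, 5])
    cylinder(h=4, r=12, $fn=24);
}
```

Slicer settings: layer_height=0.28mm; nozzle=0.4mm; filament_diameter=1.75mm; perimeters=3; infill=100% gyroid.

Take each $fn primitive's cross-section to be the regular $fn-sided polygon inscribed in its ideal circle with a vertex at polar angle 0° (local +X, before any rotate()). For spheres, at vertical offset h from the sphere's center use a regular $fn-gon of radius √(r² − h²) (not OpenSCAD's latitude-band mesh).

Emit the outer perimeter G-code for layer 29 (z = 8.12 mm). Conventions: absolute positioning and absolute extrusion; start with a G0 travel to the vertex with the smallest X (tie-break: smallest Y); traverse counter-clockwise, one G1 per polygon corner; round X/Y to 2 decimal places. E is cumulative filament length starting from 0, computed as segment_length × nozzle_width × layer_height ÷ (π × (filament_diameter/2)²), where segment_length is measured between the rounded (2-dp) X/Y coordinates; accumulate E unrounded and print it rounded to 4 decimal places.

G0 X-3.91 Y0.00 Z8.12
G1 X-3.77 Y-1.01 E0.0475
G1 X-3.38 Y-1.95 E0.0949
G1 X-2.76 Y-2.76 E0.1424
G1 X-1.95 Y-3.38 E0.1899
G1 X-1.01 Y-3.77 E0.2373
G1 X0.00 Y-3.91 E0.2847
G1 X1.01 Y-3.77 E0.3322
G1 X1.95 Y-3.38 E0.3796
G1 X2.76 Y-2.76 E0.4271
G1 X3.21 Y-2.18 E0.4613
G1 X2.50 Y-1.89 E0.4970
G1 X0.01 Y0.01 E0.6428
G1 X-1.89 Y2.50 E0.7887
G1 X-2.18 Y3.21 E0.8244
G1 X-2.76 Y2.76 E0.8586
G1 X-3.38 Y1.95 E0.9061
G1 X-3.77 Y1.01 E0.9535
G1 X-3.91 Y0.00 E1.0009

At z = 8.12 mm: the r=5 sphere slices to a regular 24-gon of circumradius 3.907 (√(r²−h²) with h=3.12 from center); the cone at (14, 4): at t=0.544 of its height the radius interpolates to r₁+(r₂−r₁)t = 6.057, giving a regular 24-gon of that circumradius; the r=12 cylinder at (8.5, 8.5) gives a regular 24-gon of circumradius 12 (constant along its height); After the difference (first − rest): starting from the r=5 sphere, the cone at (14, 4) misses the remaining region (no effect); the r=12 cylinder at (8.5, 8.5) partially overlaps it — only the 21.42 mm² overlap (of its 447.24 mm²) is removed, clipping the outline — 1 connected region. The outline is a single polygon with 18 vertices. Extrusion per mm of travel: 0.4 × 0.28 / (π × 0.875²) = 0.046564. Accumulating E over each segment gives final E = 1.0009.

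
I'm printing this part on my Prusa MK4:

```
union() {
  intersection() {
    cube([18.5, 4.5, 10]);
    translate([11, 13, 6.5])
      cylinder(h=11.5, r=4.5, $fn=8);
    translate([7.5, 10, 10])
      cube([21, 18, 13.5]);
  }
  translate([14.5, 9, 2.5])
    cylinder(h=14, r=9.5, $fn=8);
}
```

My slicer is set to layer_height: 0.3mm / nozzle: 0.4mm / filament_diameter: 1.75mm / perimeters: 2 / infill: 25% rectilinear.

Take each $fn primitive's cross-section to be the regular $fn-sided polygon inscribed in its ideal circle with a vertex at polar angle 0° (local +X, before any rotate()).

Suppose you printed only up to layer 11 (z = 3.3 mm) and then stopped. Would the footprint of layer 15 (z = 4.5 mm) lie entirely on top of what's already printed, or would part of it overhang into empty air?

Compare the two slices. At z = 3.3: the cube is present — its section is the full 18.5×4.5 rectangle (area 83.25 mm²); the cylinder at (11, 13) is not intersected at this z (z outside [6.5, 18]); the cube at (7.5, 10) does not reach this height (z outside [10, 23.5]); Keeping only the common overlap: at least one operand is absent at this height, so nothing remains; the cylinder at (14.5, 9): section is a regular 8-gon, circumradius r=9.5 (area = (8/2)·9.500²·sin(360°/8) = 255.27 mm²); Combining (union): only the r=9.5 cylinder at (14.5, 9) is present, so the union is just that shape — area = 255.27 mm². At z = 4.5: the cube is present — its section is the full 18.5×4.5 rectangle (area 83.25 mm²); the cylinder at (11, 13) is absent (z outside [6.5, 18]); the cube at (7.5, 10) does not reach this height (z outside [10, 23.5]); After intersecting: at least one operand is absent at this height, so nothing remains; the cylinder at (14.5, 9): section is a regular 8-gon, circumradius r=9.5 (area = (8/2)·9.500²·sin(360°/8) = 255.27 mm²); Combining (union): only the r=9.5 cylinder at (14.5, 9) is present, so the union is just that shape — area = 255.27 mm². Checking containment: the cross-section at z = 4.5 is a subset of the cross-section at z = 3.3.

entirely on top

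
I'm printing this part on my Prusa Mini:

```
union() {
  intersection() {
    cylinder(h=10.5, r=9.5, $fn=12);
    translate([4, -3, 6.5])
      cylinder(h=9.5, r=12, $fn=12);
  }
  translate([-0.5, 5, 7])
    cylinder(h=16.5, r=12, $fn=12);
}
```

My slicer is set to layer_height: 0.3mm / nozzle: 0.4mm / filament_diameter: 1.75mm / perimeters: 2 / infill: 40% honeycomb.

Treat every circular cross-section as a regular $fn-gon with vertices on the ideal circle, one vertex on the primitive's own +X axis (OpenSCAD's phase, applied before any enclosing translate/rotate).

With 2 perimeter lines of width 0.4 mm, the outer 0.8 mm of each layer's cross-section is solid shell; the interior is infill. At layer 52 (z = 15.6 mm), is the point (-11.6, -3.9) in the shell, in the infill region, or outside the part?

outside

At z = 15.6 mm: the cylinder is not intersected at this z (z outside [0, 10.5]); the r=12 cylinder at (4, -3) gives a regular 12-gon of circumradius 12 (constant along its height); Keeping only the common overlap: at least one operand is absent at this height, so nothing remains; the cylinder at (-0.5, 5): section is a regular 12-gon, circumradius r=12; Merging all regions: only the r=12 cylinder at (-0.5, 5) is present, so the union is just that shape — 1 connected region. Overall, the cross-section is a single solid region. The nearest boundary edge runs (-10.89, -1.00)→(-6.50, -5.39); distance from the point to it = 2.55 mm. The point is not inside any of the regions above, so it lies outside the cross-section (2.55 mm from the nearest boundary).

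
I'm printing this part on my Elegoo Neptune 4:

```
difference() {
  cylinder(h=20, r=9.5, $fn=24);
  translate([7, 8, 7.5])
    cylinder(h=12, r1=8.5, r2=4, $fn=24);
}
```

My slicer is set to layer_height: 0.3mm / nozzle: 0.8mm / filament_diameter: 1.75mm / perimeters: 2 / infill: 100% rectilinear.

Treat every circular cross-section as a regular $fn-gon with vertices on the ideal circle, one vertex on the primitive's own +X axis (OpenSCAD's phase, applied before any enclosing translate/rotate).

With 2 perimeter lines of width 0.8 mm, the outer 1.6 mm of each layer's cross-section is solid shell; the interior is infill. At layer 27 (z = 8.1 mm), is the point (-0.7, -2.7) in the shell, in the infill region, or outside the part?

infill

At z = 8.1 mm: the r=9.5 cylinder gives a regular 24-gon of circumradius 9.5 (constant along its height); the cone at (7, 8) (r1=8.5→r2=4) has section circumradius 8.275 here — a regular 24-gon; Subtracting the remaining from the first: starting from the r=9.5 cylinder, the cone at (7, 8) partially overlaps it — only the 69.19 mm² overlap (of its 212.67 mm²) is removed, clipping the outline — 1 connected region. Overall, the cross-section is a single solid region. The nearest boundary edge runs (1.15, 2.15)→(2.86, 0.83); distance from the point to it = 4.97 mm. The point is inside the cross-section and 4.97 mm from the nearest boundary — more than the 1.6 mm shell width (2 × 0.8), so it's in the infill interior.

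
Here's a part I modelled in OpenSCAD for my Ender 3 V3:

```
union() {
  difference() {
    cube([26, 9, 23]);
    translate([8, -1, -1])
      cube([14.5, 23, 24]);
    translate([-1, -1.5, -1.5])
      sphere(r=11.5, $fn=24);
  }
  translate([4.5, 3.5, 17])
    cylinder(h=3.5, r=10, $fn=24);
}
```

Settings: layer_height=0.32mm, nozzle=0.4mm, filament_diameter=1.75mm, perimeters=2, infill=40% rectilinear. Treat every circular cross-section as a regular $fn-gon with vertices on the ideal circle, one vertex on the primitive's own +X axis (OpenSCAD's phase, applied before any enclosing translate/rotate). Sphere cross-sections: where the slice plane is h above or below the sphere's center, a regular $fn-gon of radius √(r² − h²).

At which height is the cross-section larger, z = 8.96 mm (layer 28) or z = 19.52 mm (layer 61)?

layer 61 (z = 19.52 mm)

Layer 28 (z = 8.96): the cube is present — its section is the full 26×9 rectangle (area 234.00 mm²); the 14.5×23 cube at (8, -1) contributes its full rectangle (area 333.50 mm²); the r=11.5 sphere at (-1, -1.5) slices to a regular 24-gon of circumradius 4.779 (√(r²−h²) with h=10.46 from center) (area = (24/2)·4.779²·sin(360°/24) = 70.93 mm²); Subtracting the remaining from the first: starting from the 26×9 cube (234.00 mm²), the 14.5×23 cube at (8, -1) partially overlaps it — only the 130.50 mm² overlap (of its 333.50 mm²) is removed, clipping the outline; the r=11.5 sphere at (-1, -1.5) partially overlaps it — only the 7.51 mm² overlap (of its 70.93 mm²) is removed, clipping the outline — area = 95.99 mm²; the cylinder at (4.5, 3.5) is absent (z outside [17, 20.5]); Merging all regions: only the result so far is present, so the union is just that shape — area = 95.99 mm². So its area = 95.99 mm². Layer 61 (z = 19.52): the 26×9 cube contributes its full rectangle (area 234.00 mm²); the 14.5×23 cube at (8, -1) contributes its full rectangle (area 333.50 mm²); the sphere at (-1, -1.5) does not reach this height (|z−center|=21.020 > r=11.5); After the difference (first − rest): starting from the 26×9 cube (234.00 mm²), the 14.5×23 cube at (8, -1) partially overlaps it — only the 130.50 mm² overlap (of its 333.50 mm²) is removed, clipping the outline — area = 103.50 mm²; the cylinder at (4.5, 3.5): section is a regular 24-gon, circumradius r=10 (area = (24/2)·10.000²·sin(360°/24) = 310.58 mm²); Merging all regions: the regions partially overlap — summed areas 414.08 mm² minus the doubly-counted overlap 72.00 mm² gives 342.08 mm² — area = 342.08 mm². So its area = 342.08 mm². Layer 61 is larger (342.08 vs 95.99 mm²).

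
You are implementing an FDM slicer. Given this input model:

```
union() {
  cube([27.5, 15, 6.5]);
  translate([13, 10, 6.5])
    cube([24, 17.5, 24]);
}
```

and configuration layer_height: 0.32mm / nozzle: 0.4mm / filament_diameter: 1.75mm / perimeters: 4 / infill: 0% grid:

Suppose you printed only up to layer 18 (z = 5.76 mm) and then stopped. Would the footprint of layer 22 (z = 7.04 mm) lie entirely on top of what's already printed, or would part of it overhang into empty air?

Compare the two slices. At z = 5.76: the 27.5×15 cube contributes its full rectangle (area 412.50 mm²); the cube at (13, 10) is not intersected at this z (z outside [6.5, 30.5]); Taking the union: only the 27.5×15 cube is present, so the union is just that shape — area = 412.50 mm². At z = 7.04: the cube does not reach this height (z outside [0, 6.5]); the 24×17.5 cube at (13, 10) contributes its full rectangle (area 420.00 mm²); Combining (union): only the 24×17.5 cube at (13, 10) is present, so the union is just that shape — area = 420.00 mm². Checking containment: at z = 7.04 the cross-section extends beyond the z = 5.76 cross-section by about 347.50 mm².

part overhangs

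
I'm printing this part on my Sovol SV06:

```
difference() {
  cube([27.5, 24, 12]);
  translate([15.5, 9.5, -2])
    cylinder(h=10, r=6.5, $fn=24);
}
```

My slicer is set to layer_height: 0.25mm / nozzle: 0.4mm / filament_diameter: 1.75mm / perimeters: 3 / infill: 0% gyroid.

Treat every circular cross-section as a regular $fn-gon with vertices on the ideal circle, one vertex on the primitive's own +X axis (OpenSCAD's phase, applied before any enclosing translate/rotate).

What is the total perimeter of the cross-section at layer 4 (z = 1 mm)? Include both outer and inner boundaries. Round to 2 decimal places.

At z = 1 mm: the cube is present — its section is the full 27.5×24 rectangle (perimeter 103.00 mm); the r=6.5 cylinder at (15.5, 9.5) gives a regular 24-gon of circumradius 6.5 (constant along its height) (perimeter = 2·24·6.500·sin(180°/24) = 40.72 mm); Subtracting the remaining from the first: starting from the 27.5×24 cube, the r=6.5 cylinder at (15.5, 9.5) lies wholly inside it (removes its full 131.22 mm² and its 40.72 mm outline becomes a hole wall) — boundary (outer + 1 inner loop) = 143.72 mm. Overall, the cross-section is one region with 1 hole. Total boundary length (outer + inner) = 143.72 mm.

143.72 mm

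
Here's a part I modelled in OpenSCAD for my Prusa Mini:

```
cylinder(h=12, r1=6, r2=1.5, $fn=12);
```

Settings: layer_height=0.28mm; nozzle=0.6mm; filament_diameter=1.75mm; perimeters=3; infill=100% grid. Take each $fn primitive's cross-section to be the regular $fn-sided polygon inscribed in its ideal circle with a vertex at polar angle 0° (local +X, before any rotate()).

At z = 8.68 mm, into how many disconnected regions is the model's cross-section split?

At z = 8.68 mm: the cone (r1=6→r2=1.5) has section circumradius 2.745 here — a regular 12-gon. The result has 1 disconnected region.

1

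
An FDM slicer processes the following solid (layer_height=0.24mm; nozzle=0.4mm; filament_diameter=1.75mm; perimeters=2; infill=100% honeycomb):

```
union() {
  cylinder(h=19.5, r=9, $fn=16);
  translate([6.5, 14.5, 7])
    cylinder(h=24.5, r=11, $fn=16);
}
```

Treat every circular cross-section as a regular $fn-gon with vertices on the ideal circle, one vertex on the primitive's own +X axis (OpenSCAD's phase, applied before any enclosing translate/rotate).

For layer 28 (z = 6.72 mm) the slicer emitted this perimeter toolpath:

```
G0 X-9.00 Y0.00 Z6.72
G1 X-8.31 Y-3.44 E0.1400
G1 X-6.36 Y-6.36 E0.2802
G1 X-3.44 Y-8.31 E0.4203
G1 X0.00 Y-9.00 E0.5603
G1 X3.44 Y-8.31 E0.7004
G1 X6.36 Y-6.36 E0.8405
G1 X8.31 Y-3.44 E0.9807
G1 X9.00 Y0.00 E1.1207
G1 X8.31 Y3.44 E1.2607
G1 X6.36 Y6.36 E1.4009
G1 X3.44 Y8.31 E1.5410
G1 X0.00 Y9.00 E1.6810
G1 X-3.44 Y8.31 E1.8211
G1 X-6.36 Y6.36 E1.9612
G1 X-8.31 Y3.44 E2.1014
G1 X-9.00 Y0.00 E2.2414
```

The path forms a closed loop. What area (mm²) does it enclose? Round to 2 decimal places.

Apply the shoelace formula to the sequence of (X, Y) vertices; enclosed area = 247.73 mm².

247.73 mm²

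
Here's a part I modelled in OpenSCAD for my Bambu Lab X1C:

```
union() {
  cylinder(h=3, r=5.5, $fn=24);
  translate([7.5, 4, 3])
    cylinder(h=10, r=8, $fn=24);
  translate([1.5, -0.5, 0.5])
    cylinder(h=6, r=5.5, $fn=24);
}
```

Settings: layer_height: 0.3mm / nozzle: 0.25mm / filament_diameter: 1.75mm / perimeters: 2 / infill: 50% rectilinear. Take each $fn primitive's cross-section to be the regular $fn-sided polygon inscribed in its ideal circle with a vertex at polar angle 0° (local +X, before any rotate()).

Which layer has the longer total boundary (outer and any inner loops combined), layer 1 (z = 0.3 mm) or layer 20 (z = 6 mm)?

Layer 1 (z = 0.3): the cylinder: section is a regular 24-gon, circumradius r=5.5 (perimeter = 2·24·5.500·sin(180°/24) = 34.46 mm); the cylinder at (7.5, 4) does not reach this height (z outside [3, 13]); the cylinder at (1.5, -0.5) is not intersected at this z (z outside [0.5, 6.5]); Taking the union: only the r=5.5 cylinder is present, so the union is just that shape — boundary = 34.46 mm. So its perimeter = 34.46 mm. Layer 20 (z = 6): the cylinder is absent (z outside [0, 3]); the r=8 cylinder at (7.5, 4) contributes a regular 24-gon of circumradius 8 (perimeter = 2·24·8.000·sin(180°/24) = 50.12 mm); the r=5.5 cylinder at (1.5, -0.5) contributes a regular 24-gon of circumradius 5.5 (perimeter = 2·24·5.500·sin(180°/24) = 34.46 mm); Merging all regions: the regions partially overlap (shared area 44.78 mm²), so the edge portions inside another operand are dropped and the merged outline is re-measured after clipping — boundary = 58.97 mm. So its perimeter = 58.97 mm. Layer 20 is larger (58.97 vs 34.46 mm).

layer 20 (z = 6 mm)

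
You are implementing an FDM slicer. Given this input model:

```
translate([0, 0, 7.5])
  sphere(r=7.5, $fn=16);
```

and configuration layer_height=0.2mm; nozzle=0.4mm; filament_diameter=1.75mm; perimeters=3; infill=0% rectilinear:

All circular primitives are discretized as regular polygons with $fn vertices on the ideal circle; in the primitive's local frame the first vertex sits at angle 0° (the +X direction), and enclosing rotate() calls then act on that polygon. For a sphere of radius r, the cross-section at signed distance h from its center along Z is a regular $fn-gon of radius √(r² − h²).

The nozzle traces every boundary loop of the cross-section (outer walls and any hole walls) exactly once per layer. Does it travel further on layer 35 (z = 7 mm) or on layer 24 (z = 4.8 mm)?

Layer 35 (z = 7): the r=7.5 sphere contributes a regular 16-gon of circumradius √(7.5²−0.5²) = 7.483 (perimeter = 2·16·7.483·sin(180°/16) = 46.72 mm). So its perimeter = 46.72 mm. Layer 24 (z = 4.8): the sphere: section is a regular 16-gon, circumradius = √(r²−h²) = √(7.5²−2.7²) = 6.997 (perimeter = 2·16·6.997·sin(180°/16) = 43.68 mm). So its perimeter = 43.68 mm. Layer 35 is larger (46.72 vs 43.68 mm).

layer 35 (z = 7 mm)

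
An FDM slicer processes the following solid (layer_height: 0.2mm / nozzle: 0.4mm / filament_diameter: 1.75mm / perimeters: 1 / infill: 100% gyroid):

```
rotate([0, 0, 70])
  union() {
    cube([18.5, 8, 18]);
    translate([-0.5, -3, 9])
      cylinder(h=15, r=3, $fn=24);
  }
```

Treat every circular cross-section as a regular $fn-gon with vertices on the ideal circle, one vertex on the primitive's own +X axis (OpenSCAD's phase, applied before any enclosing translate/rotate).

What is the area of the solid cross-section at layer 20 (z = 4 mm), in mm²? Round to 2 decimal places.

148.00 mm²

At z = 4 mm: the 18.5×8 cube contributes its full rectangle (area 148.00 mm²); the cylinder at (-0.5, -3) is not intersected at this z (z outside [9, 24]); Merging all regions: only the 18.5×8 cube is present, so the union is just that shape — area = 148.00 mm²; (rotated 70° about Z; rotation is an isometry so areas/perimeters/island counts are preserved). Overall, the cross-section is a single solid region. Net area = 148.00 mm².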